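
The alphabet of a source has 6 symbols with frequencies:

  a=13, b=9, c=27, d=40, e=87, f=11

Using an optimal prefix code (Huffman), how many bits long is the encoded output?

400

Build the Huffman tree bottom-up:
combine b(9), f(11) → 20
combine a(13), 20 → 33
combine c(27), 33 → 60
combine d(40), 60 → 100
combine e(87), 100 → 187
The encoded length is the sum of every internal node's weight: 20 + 33 + 60 + 100 + 187 = 400 bits.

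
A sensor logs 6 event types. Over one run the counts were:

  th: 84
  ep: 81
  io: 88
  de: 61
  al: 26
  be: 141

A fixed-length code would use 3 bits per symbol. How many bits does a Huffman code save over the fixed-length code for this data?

Fixed-length: 3 bits × 481 symbols = 1443 bits.
Huffman merges:
merge al(26) and de(61): 87
merge ep(81) and th(84): 165
merge 87 and io(88): 175
merge be(141) and 165: 306
merge 175 and 306: 481
Huffman total = 87 + 165 + 175 + 306 + 481 = 1214 bits.
Saving = 1443 − 1214 = 229 bits.

229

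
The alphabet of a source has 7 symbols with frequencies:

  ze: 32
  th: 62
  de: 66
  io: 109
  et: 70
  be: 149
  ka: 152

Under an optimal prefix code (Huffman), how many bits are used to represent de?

Build the tree from the bottom:
combine ze(32), th(62) → 94
combine de(66), et(70) → 136
combine 94, io(109) → 203
combine 136, be(149) → 285
combine ka(152), 203 → 355
combine 285, 355 → 640
The subtree containing de is merged 3 times, so code length = 3.

3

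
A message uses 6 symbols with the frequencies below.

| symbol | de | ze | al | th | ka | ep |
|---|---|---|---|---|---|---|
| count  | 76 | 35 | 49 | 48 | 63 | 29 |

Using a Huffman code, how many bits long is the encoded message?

761

Greedily combine the two least-frequent nodes:
combine ep(29), ze(35) → 64
combine th(48), al(49) → 97
combine ka(63), 64 → 127
combine de(76), 97 → 173
combine 127, 173 → 300
The encoded length is the sum of every internal node's weight: 64 + 97 + 127 + 173 + 300 = 761 bits.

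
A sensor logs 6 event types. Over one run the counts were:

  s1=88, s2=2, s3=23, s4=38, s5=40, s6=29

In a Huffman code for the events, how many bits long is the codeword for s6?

3

Build the tree from the bottom:
s2(2) + s3(23) → 25
25 + s6(29) → 54
s4(38) + s5(40) → 78
54 + 78 → 132
s1(88) + 132 → 220
s6's leaf is at depth 3, giving a 3-bit codeword.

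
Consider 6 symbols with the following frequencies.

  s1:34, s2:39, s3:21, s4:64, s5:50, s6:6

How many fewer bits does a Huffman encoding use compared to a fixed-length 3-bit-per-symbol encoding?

Fixed-length: 3 bits × 214 symbols = 642 bits.
Huffman merges:
s6(6) + s3(21) → 27
27 + s1(34) → 61
s2(39) + s5(50) → 89
61 + s4(64) → 125
89 + 125 → 214
Huffman total = 27 + 61 + 89 + 125 + 214 = 516 bits.
Saving = 642 − 516 = 126 bits.

126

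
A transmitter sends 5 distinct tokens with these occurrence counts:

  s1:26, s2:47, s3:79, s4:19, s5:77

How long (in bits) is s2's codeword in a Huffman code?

2

Repeatedly merge the two smallest:
s4(19) + s1(26) → 45
45 + s2(47) → 92
s5(77) + s3(79) → 156
92 + 156 → 248
The subtree containing s2 is merged 2 times, so code length = 2.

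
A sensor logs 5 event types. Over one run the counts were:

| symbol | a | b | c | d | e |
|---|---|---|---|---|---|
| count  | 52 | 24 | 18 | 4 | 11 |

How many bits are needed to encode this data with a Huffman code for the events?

214

Build the Huffman tree bottom-up:
d(4) + e(11) → 15
15 + c(18) → 33
b(24) + 33 → 57
a(52) + 57 → 109
Total encoded bits = sum of merged weights = 15 + 33 + 57 + 109 = 214.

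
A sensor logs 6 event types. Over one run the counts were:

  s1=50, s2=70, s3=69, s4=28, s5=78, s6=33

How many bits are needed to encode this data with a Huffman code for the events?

Build the Huffman tree bottom-up:
merge s4(28) and s6(33): 61
merge s1(50) and 61: 111
merge s3(69) and s2(70): 139
merge s5(78) and 111: 189
merge 139 and 189: 328
Total encoded bits = sum of merged weights = 61 + 111 + 139 + 189 + 328 = 828.

828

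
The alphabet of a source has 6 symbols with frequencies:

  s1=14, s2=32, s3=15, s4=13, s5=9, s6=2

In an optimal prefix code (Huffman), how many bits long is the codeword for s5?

4

Build the tree from the bottom:
merge s6(2) and s5(9): 11
merge 11 and s4(13): 24
merge s1(14) and s3(15): 29
merge 24 and 29: 53
merge s2(32) and 53: 85
s5 sits 4 levels below the root, so its codeword is 4 bits.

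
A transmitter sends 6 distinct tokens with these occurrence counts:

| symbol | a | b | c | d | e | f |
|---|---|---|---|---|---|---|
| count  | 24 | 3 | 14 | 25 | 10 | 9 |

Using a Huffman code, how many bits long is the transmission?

204

Greedily combine the two least-frequent nodes:
combine b(3), f(9) → 12
combine e(10), 12 → 22
combine c(14), 22 → 36
combine a(24), d(25) → 49
combine 36, 49 → 85
Total encoded bits = sum of merged weights = 12 + 22 + 36 + 49 + 85 = 204.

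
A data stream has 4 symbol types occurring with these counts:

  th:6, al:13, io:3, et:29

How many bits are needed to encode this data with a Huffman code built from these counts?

82

Merge the two smallest weights repeatedly:
io(3) + th(6) → 9
9 + al(13) → 22
22 + et(29) → 51
The encoded length is the sum of every internal node's weight: 9 + 22 + 51 = 82 bits.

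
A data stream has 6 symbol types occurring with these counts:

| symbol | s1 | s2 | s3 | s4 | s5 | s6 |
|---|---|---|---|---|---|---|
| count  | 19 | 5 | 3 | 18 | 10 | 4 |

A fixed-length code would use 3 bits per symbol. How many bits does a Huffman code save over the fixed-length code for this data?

40

Fixed-length: 3 bits × 59 symbols = 177 bits.
Huffman merges:
combine s3(3), s6(4) → 7
combine s2(5), 7 → 12
combine s5(10), 12 → 22
combine s4(18), s1(19) → 37
combine 22, 37 → 59
Huffman total = 7 + 12 + 22 + 37 + 59 = 137 bits.
Saving = 177 − 137 = 40 bits.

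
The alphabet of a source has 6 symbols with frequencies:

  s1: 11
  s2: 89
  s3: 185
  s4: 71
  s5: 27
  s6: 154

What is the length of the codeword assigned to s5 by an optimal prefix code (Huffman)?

Build the tree from the bottom:
merge s1(11) and s5(27): 38
merge 38 and s4(71): 109
merge s2(89) and 109: 198
merge s6(154) and s3(185): 339
merge 198 and 339: 537
s5 sits 4 levels below the root, so its codeword is 4 bits.

4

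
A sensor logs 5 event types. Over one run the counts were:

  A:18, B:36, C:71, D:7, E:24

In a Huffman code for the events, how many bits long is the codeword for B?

2

Repeatedly merge the two smallest:
D(7) + A(18) → 25
E(24) + 25 → 49
B(36) + 49 → 85
C(71) + 85 → 156
The subtree containing B is merged 2 times, so code length = 2.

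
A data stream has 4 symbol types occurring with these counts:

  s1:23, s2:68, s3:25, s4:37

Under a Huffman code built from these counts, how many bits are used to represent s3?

Build the tree from the bottom:
s1(23) + s3(25) → 48
s4(37) + 48 → 85
s2(68) + 85 → 153
s3 sits 3 levels below the root, so its codeword is 3 bits.

3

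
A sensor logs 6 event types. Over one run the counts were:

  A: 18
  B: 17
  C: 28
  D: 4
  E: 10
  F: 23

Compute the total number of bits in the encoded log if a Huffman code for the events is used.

245

Build the Huffman tree bottom-up:
combine D(4), E(10) → 14
combine 14, B(17) → 31
combine A(18), F(23) → 41
combine C(28), 31 → 59
combine 41, 59 → 100
Each symbol's bit-cost is frequency × depth; summing gives 245 bits (equivalently 14 + 31 + 41 + 59 + 100).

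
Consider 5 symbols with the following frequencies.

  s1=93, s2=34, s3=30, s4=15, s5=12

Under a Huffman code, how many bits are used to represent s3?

Build the tree from the bottom:
s5(12) + s4(15) → 27
27 + s3(30) → 57
s2(34) + 57 → 91
91 + s1(93) → 184
s3's leaf is at depth 3, giving a 3-bit codeword.

3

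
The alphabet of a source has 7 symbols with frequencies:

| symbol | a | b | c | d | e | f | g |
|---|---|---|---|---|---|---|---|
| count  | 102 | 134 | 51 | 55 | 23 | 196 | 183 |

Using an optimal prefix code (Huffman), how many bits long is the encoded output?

1922

Build the Huffman tree bottom-up:
e(23) + c(51) → 74
d(55) + 74 → 129
a(102) + 129 → 231
b(134) + g(183) → 317
f(196) + 231 → 427
317 + 427 → 744
Each symbol's bit-cost is frequency × depth; summing gives 1922 bits (equivalently 74 + 129 + 231 + 317 + 427 + 744).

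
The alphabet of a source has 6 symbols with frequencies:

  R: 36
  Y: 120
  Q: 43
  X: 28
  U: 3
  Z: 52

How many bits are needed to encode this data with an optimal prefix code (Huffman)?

Build the Huffman tree bottom-up:
U(3) + X(28) → 31
31 + R(36) → 67
Q(43) + Z(52) → 95
67 + 95 → 162
Y(120) + 162 → 282
Each symbol's bit-cost is frequency × depth; summing gives 637 bits (equivalently 31 + 67 + 95 + 162 + 282).

637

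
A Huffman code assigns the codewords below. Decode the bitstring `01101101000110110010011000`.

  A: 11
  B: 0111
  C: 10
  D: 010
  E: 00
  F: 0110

FADEAFDFE

Read left to right; each codeword is recognised as soon as it completes (prefix code):
  0110→F | 11→A | 010→D | 00→E | 11→A | 0110→F | 010→D | 0110→F | 00→E
Decoded message: FADEAFDFE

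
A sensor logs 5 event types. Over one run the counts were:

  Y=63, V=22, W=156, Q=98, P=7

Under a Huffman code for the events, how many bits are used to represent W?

1

Build the tree from the bottom:
merge P(7) and V(22): 29
merge 29 and Y(63): 92
merge 92 and Q(98): 190
merge W(156) and 190: 346
W sits one level below the root: a 1-bit codeword.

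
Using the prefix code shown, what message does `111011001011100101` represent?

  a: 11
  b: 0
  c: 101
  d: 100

Read left to right; each codeword is recognised as soon as it completes (prefix code):
  11→a | 101→c | 100→d | 101→c | 11→a | 0→b | 0→b | 101→c
Decoded message: acdcabbc

acdcabbc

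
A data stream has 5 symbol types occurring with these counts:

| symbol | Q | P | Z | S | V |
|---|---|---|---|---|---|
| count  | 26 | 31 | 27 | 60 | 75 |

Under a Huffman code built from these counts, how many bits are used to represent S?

Repeatedly merge the two smallest:
Q(26) + Z(27) → 53
P(31) + 53 → 84
S(60) + V(75) → 135
84 + 135 → 219
S sits 2 levels below the root, so its codeword is 2 bits.

2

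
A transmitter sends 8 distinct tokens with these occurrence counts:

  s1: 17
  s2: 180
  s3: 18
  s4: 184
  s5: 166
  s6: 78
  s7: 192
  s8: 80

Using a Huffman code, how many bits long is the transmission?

2517

Build the Huffman tree bottom-up:
merge s1(17) and s3(18): 35
merge 35 and s6(78): 113
merge s8(80) and 113: 193
merge s5(166) and s2(180): 346
merge s4(184) and s7(192): 376
merge 193 and 346: 539
merge 376 and 539: 915
The encoded length is the sum of every internal node's weight: 35 + 113 + 193 + 346 + 376 + 539 + 915 = 2517 bits.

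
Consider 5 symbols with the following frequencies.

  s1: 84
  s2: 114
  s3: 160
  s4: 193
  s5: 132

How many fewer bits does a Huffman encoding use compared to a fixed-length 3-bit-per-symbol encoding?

485

Fixed-length: 3 bits × 683 symbols = 2049 bits.
Huffman merges:
combine s1(84), s2(114) → 198
combine s5(132), s3(160) → 292
combine s4(193), 198 → 391
combine 292, 391 → 683
Huffman total = 198 + 292 + 391 + 683 = 1564 bits.
Saving = 2049 − 1564 = 485 bits.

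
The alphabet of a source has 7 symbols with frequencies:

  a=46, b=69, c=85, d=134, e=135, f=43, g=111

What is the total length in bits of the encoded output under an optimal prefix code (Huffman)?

Merge the two smallest weights repeatedly:
combine f(43), a(46) → 89
combine b(69), c(85) → 154
combine 89, g(111) → 200
combine d(134), e(135) → 269
combine 154, 200 → 354
combine 269, 354 → 623
The encoded length is the sum of every internal node's weight: 89 + 154 + 200 + 269 + 354 + 623 = 1689 bits.

1689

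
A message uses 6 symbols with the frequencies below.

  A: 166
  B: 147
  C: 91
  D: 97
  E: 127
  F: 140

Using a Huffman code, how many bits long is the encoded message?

1991

Merge the two smallest weights repeatedly:
C(91) + D(97) → 188
E(127) + F(140) → 267
B(147) + A(166) → 313
188 + 267 → 455
313 + 455 → 768
Total encoded bits = sum of merged weights = 188 + 267 + 313 + 455 + 768 = 1991.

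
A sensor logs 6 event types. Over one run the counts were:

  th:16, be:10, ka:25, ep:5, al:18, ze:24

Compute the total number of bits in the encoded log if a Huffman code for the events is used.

242

Merge the two smallest weights repeatedly:
combine ep(5), be(10) → 15
combine 15, th(16) → 31
combine al(18), ze(24) → 42
combine ka(25), 31 → 56
combine 42, 56 → 98
Each symbol's bit-cost is frequency × depth; summing gives 242 bits (equivalently 15 + 31 + 42 + 56 + 98).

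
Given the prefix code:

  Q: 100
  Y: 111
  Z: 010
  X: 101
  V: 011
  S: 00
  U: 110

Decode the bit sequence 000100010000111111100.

SZSQSYYQ

Read left to right; each codeword is recognised as soon as it completes (prefix code):
  00→S | 010→Z | 00→S | 100→Q | 00→S | 111→Y | 111→Y | 100→Q
Decoded message: SZSQSYYQ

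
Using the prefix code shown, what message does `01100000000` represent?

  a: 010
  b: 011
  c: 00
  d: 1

bcccc

Read left to right; each codeword is recognised as soon as it completes (prefix code):
  011→b | 00→c | 00→c | 00→c | 00→c
Decoded message: bcccc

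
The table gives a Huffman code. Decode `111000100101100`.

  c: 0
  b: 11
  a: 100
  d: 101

bacada

Read left to right; each codeword is recognised as soon as it completes (prefix code):
  11→b | 100→a | 0→c | 100→a | 101→d | 100→a
Decoded message: bacada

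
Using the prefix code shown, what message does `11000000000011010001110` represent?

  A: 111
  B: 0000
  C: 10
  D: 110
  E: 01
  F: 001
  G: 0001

DBBECCFD

Read left to right; each codeword is recognised as soon as it completes (prefix code):
  110→D | 0000→B | 0000→B | 01→E | 10→C | 10→C | 001→F | 110→D
Decoded message: DBBECCFD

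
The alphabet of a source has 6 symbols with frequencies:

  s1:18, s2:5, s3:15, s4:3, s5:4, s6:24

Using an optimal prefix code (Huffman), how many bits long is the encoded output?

Build the Huffman tree bottom-up:
s4(3) + s5(4) → 7
s2(5) + 7 → 12
12 + s3(15) → 27
s1(18) + s6(24) → 42
27 + 42 → 69
Total encoded bits = sum of merged weights = 7 + 12 + 27 + 42 + 69 = 157.

157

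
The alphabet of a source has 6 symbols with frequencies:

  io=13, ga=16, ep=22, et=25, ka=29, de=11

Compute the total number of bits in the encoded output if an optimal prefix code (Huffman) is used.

Greedily combine the two least-frequent nodes:
de(11) + io(13) → 24
ga(16) + ep(22) → 38
24 + et(25) → 49
ka(29) + 38 → 67
49 + 67 → 116
Total encoded bits = sum of merged weights = 24 + 38 + 49 + 67 + 116 = 294.

294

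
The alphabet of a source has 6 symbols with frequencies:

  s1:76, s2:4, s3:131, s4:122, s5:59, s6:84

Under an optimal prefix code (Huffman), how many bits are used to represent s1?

Build the tree from the bottom:
s2(4) + s5(59) → 63
63 + s1(76) → 139
s6(84) + s4(122) → 206
s3(131) + 139 → 270
206 + 270 → 476
The subtree containing s1 is merged 3 times, so code length = 3.

3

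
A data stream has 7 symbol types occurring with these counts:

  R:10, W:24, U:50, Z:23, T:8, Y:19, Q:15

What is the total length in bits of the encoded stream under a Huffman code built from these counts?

391

Merge the two smallest weights repeatedly:
merge T(8) and R(10): 18
merge Q(15) and 18: 33
merge Y(19) and Z(23): 42
merge W(24) and 33: 57
merge 42 and U(50): 92
merge 57 and 92: 149
Total encoded bits = sum of merged weights = 18 + 33 + 42 + 57 + 92 + 149 = 391.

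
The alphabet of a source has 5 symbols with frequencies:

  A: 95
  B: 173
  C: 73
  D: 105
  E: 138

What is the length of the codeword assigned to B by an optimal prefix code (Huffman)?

2

Build the tree from the bottom:
C(73) + A(95) → 168
D(105) + E(138) → 243
168 + B(173) → 341
243 + 341 → 584
B's leaf is at depth 2, giving a 2-bit codeword.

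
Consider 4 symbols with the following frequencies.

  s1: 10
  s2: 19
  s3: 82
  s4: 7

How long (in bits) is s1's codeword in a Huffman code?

3

Build the tree from the bottom:
s4(7) + s1(10) → 17
17 + s2(19) → 36
36 + s3(82) → 118
s1's leaf is at depth 3, giving a 3-bit codeword.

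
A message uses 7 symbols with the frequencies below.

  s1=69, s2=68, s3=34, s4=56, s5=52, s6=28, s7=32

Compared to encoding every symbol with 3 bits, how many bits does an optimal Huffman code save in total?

77

Fixed-length: 3 bits × 339 symbols = 1017 bits.
Huffman merges:
merge s6(28) and s7(32): 60
merge s3(34) and s5(52): 86
merge s4(56) and 60: 116
merge s2(68) and s1(69): 137
merge 86 and 116: 202
merge 137 and 202: 339
Huffman total = 60 + 86 + 116 + 137 + 202 + 339 = 940 bits.
Saving = 1017 − 940 = 77 bits.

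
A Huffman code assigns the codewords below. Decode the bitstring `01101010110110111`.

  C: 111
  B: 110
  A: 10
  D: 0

Read left to right; each codeword is recognised as soon as it completes (prefix code):
  0→D | 110→B | 10→A | 10→A | 110→B | 110→B | 111→C
Decoded message: DBAABBC

DBAABBC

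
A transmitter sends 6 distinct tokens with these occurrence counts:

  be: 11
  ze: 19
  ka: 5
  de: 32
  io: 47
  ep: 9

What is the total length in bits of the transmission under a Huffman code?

Build the Huffman tree bottom-up:
ka(5) + ep(9) → 14
be(11) + 14 → 25
ze(19) + 25 → 44
de(32) + 44 → 76
io(47) + 76 → 123
Each symbol's bit-cost is frequency × depth; summing gives 282 bits (equivalently 14 + 25 + 44 + 76 + 123).

282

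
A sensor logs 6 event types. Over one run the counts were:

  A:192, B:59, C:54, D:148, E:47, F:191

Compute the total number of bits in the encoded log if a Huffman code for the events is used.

1643

Merge the two smallest weights repeatedly:
merge E(47) and C(54): 101
merge B(59) and 101: 160
merge D(148) and 160: 308
merge F(191) and A(192): 383
merge 308 and 383: 691
Total encoded bits = sum of merged weights = 101 + 160 + 308 + 383 + 691 = 1643.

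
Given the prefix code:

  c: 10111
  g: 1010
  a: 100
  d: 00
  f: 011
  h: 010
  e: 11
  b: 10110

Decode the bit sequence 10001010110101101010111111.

Read left to right; each codeword is recognised as soon as it completes (prefix code):
  100→a | 010→h | 10110→b | 10110→b | 1010→g | 11→e | 11→e | 11→e
Decoded message: ahbbgeee

ahbbgeee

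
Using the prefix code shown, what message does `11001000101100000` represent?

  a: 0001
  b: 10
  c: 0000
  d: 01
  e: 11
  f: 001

efadbc

Read left to right; each codeword is recognised as soon as it completes (prefix code):
  11→e | 001→f | 0001→a | 01→d | 10→b | 0000→c
Decoded message: efadbc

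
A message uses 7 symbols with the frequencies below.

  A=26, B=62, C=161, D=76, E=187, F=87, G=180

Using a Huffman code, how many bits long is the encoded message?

Greedily combine the two least-frequent nodes:
A(26) + B(62) → 88
D(76) + F(87) → 163
88 + C(161) → 249
163 + G(180) → 343
E(187) + 249 → 436
343 + 436 → 779
Total encoded bits = sum of merged weights = 88 + 163 + 249 + 343 + 436 + 779 = 2058.

2058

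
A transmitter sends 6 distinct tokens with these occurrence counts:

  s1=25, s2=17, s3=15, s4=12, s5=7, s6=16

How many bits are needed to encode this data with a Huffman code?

Build the Huffman tree bottom-up:
merge s5(7) and s4(12): 19
merge s3(15) and s6(16): 31
merge s2(17) and 19: 36
merge s1(25) and 31: 56
merge 36 and 56: 92
Each symbol's bit-cost is frequency × depth; summing gives 234 bits (equivalently 19 + 31 + 36 + 56 + 92).

234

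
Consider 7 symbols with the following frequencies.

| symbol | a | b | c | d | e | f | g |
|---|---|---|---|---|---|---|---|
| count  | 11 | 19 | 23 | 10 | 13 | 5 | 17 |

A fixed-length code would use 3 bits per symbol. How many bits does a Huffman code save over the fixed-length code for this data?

27

Fixed-length: 3 bits × 98 symbols = 294 bits.
Huffman merges:
merge f(5) and d(10): 15
merge a(11) and e(13): 24
merge 15 and g(17): 32
merge b(19) and c(23): 42
merge 24 and 32: 56
merge 42 and 56: 98
Huffman total = 15 + 24 + 32 + 42 + 56 + 98 = 267 bits.
Saving = 294 − 267 = 27 bits.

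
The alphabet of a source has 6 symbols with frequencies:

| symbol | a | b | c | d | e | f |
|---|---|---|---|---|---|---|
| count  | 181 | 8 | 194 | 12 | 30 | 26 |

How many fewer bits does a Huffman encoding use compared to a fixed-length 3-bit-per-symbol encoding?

Fixed-length: 3 bits × 451 symbols = 1353 bits.
Huffman merges:
merge b(8) and d(12): 20
merge 20 and f(26): 46
merge e(30) and 46: 76
merge 76 and a(181): 257
merge c(194) and 257: 451
Huffman total = 20 + 46 + 76 + 257 + 451 = 850 bits.
Saving = 1353 − 850 = 503 bits.

503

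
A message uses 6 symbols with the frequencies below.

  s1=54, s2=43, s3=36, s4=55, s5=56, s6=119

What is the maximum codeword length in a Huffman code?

3

Merge the two lowest-weight nodes at each step:
combine s3(36), s2(43) → 79
combine s1(54), s4(55) → 109
combine s5(56), 79 → 135
combine 109, s6(119) → 228
combine 135, 228 → 363
Maximum depth reached is 3.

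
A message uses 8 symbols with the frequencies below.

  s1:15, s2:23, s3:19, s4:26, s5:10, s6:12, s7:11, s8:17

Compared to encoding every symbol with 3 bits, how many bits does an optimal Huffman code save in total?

Fixed-length: 3 bits × 133 symbols = 399 bits.
Huffman merges:
combine s5(10), s7(11) → 21
combine s6(12), s1(15) → 27
combine s8(17), s3(19) → 36
combine 21, s2(23) → 44
combine s4(26), 27 → 53
combine 36, 44 → 80
combine 53, 80 → 133
Huffman total = 21 + 27 + 36 + 44 + 53 + 80 + 133 = 394 bits.
Saving = 399 − 394 = 5 bits.

5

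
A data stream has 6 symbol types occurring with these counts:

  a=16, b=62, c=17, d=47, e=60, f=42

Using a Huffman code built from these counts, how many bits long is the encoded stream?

596

Build the Huffman tree bottom-up:
combine a(16), c(17) → 33
combine 33, f(42) → 75
combine d(47), e(60) → 107
combine b(62), 75 → 137
combine 107, 137 → 244
Each symbol's bit-cost is frequency × depth; summing gives 596 bits (equivalently 33 + 75 + 107 + 137 + 244).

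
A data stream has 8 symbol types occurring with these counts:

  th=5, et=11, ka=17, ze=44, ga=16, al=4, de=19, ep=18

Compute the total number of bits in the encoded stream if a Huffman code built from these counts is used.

367

Merge the two smallest weights repeatedly:
merge al(4) and th(5): 9
merge 9 and et(11): 20
merge ga(16) and ka(17): 33
merge ep(18) and de(19): 37
merge 20 and 33: 53
merge 37 and ze(44): 81
merge 53 and 81: 134
Total encoded bits = sum of merged weights = 9 + 20 + 33 + 37 + 53 + 81 + 134 = 367.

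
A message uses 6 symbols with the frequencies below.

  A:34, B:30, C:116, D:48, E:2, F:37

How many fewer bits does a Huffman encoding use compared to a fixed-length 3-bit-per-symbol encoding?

200

Fixed-length: 3 bits × 267 symbols = 801 bits.
Huffman merges:
E(2) + B(30) → 32
32 + A(34) → 66
F(37) + D(48) → 85
66 + 85 → 151
C(116) + 151 → 267
Huffman total = 32 + 66 + 85 + 151 + 267 = 601 bits.
Saving = 801 − 601 = 200 bits.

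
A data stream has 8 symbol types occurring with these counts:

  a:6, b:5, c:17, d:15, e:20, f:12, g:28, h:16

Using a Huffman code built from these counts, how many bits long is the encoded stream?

340

Merge the two smallest weights repeatedly:
combine b(5), a(6) → 11
combine 11, f(12) → 23
combine d(15), h(16) → 31
combine c(17), e(20) → 37
combine 23, g(28) → 51
combine 31, 37 → 68
combine 51, 68 → 119
The encoded length is the sum of every internal node's weight: 11 + 23 + 31 + 37 + 51 + 68 + 119 = 340 bits.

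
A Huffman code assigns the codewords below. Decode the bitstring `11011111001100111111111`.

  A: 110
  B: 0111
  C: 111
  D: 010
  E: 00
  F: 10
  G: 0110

Read left to right; each codeword is recognised as soon as it completes (prefix code):
  110→A | 111→C | 110→A | 0110→G | 0111→B | 111→C | 111→C
Decoded message: ACAGBCC

ACAGBCC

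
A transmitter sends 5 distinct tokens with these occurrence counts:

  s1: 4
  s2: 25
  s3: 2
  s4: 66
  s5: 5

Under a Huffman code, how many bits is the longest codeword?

Merge the two lowest-weight nodes at each step:
combine s3(2), s1(4) → 6
combine s5(5), 6 → 11
combine 11, s2(25) → 36
combine 36, s4(66) → 102
The first pair merged (s3, s1) ends up deepest, at depth 4.

4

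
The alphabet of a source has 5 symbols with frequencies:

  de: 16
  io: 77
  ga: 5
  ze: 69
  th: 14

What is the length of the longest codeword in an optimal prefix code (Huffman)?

4

Merge the two lowest-weight nodes at each step:
ga(5) + th(14) → 19
de(16) + 19 → 35
35 + ze(69) → 104
io(77) + 104 → 181
The first pair merged (ga, th) ends up deepest, at depth 4.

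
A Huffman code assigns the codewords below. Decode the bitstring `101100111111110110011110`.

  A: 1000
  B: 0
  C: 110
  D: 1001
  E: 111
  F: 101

Read left to right; each codeword is recognised as soon as it completes (prefix code):
  101→F | 1001→D | 111→E | 111→E | 101→F | 1001→D | 111→E | 0→B
Decoded message: FDEEFDEB

FDEEFDEB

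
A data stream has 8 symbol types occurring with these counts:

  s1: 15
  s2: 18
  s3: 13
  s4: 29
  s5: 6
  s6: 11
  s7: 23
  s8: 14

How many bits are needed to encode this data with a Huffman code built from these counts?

Merge the two smallest weights repeatedly:
merge s5(6) and s6(11): 17
merge s3(13) and s8(14): 27
merge s1(15) and 17: 32
merge s2(18) and s7(23): 41
merge 27 and s4(29): 56
merge 32 and 41: 73
merge 56 and 73: 129
The encoded length is the sum of every internal node's weight: 17 + 27 + 32 + 41 + 56 + 73 + 129 = 375 bits.

375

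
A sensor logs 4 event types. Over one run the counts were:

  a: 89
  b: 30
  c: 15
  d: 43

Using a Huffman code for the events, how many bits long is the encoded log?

310

Build the Huffman tree bottom-up:
merge c(15) and b(30): 45
merge d(43) and 45: 88
merge 88 and a(89): 177
The encoded length is the sum of every internal node's weight: 45 + 88 + 177 = 310 bits.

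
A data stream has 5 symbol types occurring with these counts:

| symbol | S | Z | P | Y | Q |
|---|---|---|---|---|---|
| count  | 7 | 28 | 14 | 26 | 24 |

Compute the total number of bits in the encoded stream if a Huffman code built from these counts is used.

219

Merge the two smallest weights repeatedly:
combine S(7), P(14) → 21
combine 21, Q(24) → 45
combine Y(26), Z(28) → 54
combine 45, 54 → 99
Each symbol's bit-cost is frequency × depth; summing gives 219 bits (equivalently 21 + 45 + 54 + 99).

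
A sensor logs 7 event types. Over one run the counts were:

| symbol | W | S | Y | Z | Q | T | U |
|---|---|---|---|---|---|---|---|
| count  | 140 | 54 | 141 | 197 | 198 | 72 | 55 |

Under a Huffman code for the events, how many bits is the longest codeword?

Merge the two lowest-weight nodes at each step:
S(54) + U(55) → 109
T(72) + 109 → 181
W(140) + Y(141) → 281
181 + Z(197) → 378
Q(198) + 281 → 479
378 + 479 → 857
The first pair merged (S, U) ends up deepest, at depth 4.

4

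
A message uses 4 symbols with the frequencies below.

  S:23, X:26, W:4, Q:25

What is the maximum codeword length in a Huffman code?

2

Merge the two lowest-weight nodes at each step:
combine W(4), S(23) → 27
combine Q(25), X(26) → 51
combine 27, 51 → 78
The first pair merged (W, S) ends up deepest, at depth 2.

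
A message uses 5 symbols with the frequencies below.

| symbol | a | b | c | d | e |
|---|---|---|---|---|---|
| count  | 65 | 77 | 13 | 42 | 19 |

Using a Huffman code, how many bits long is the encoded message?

Greedily combine the two least-frequent nodes:
c(13) + e(19) → 32
32 + d(42) → 74
a(65) + 74 → 139
b(77) + 139 → 216
Each symbol's bit-cost is frequency × depth; summing gives 461 bits (equivalently 32 + 74 + 139 + 216).

461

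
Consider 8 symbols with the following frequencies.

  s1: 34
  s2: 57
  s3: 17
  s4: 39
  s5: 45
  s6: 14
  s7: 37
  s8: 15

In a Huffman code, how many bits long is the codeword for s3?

3

Build the tree from the bottom:
s6(14) + s8(15) → 29
s3(17) + 29 → 46
s1(34) + s7(37) → 71
s4(39) + s5(45) → 84
46 + s2(57) → 103
71 + 84 → 155
103 + 155 → 258
s3 sits 3 levels below the root, so its codeword is 3 bits.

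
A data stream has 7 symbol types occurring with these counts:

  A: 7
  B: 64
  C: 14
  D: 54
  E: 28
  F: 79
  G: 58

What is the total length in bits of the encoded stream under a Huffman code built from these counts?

781

Greedily combine the two least-frequent nodes:
combine A(7), C(14) → 21
combine 21, E(28) → 49
combine 49, D(54) → 103
combine G(58), B(64) → 122
combine F(79), 103 → 182
combine 122, 182 → 304
Total encoded bits = sum of merged weights = 21 + 49 + 103 + 122 + 182 + 304 = 781.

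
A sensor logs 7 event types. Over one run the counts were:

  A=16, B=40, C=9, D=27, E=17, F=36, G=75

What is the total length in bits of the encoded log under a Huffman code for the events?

570

Build the Huffman tree bottom-up:
combine C(9), A(16) → 25
combine E(17), 25 → 42
combine D(27), F(36) → 63
combine B(40), 42 → 82
combine 63, G(75) → 138
combine 82, 138 → 220
The encoded length is the sum of every internal node's weight: 25 + 42 + 63 + 82 + 138 + 220 = 570 bits.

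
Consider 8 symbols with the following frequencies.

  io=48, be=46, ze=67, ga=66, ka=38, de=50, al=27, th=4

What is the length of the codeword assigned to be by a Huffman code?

3

Repeatedly merge the two smallest:
th(4) + al(27) → 31
31 + ka(38) → 69
be(46) + io(48) → 94
de(50) + ga(66) → 116
ze(67) + 69 → 136
94 + 116 → 210
136 + 210 → 346
be sits 3 levels below the root, so its codeword is 3 bits.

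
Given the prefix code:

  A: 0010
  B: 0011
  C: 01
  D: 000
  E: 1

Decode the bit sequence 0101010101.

CCCCC

Read left to right; each codeword is recognised as soon as it completes (prefix code):
  01→C | 01→C | 01→C | 01→C | 01→C
Decoded message: CCCCC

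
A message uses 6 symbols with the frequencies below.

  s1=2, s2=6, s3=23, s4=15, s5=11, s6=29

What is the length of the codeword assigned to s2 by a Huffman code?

Repeatedly merge the two smallest:
merge s1(2) and s2(6): 8
merge 8 and s5(11): 19
merge s4(15) and 19: 34
merge s3(23) and s6(29): 52
merge 34 and 52: 86
s2's leaf is at depth 4, giving a 4-bit codeword.

4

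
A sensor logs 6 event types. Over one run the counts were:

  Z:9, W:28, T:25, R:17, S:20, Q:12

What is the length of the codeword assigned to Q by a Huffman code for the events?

3

Huffman merges, smallest pair first:
merge Z(9) and Q(12): 21
merge R(17) and S(20): 37
merge 21 and T(25): 46
merge W(28) and 37: 65
merge 46 and 65: 111
Q's leaf is at depth 3, giving a 3-bit codeword.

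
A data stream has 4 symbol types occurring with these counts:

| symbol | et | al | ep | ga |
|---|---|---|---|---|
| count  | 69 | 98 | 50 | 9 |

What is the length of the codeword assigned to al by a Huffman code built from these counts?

1

Build the tree from the bottom:
merge ga(9) and ep(50): 59
merge 59 and et(69): 128
merge al(98) and 128: 226
al is a child of the root — depth 1, so its codeword is a single bit.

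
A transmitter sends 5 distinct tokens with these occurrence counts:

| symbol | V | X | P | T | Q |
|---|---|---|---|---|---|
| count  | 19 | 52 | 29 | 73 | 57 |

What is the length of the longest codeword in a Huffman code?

Merge the two lowest-weight nodes at each step:
V(19) + P(29) → 48
48 + X(52) → 100
Q(57) + T(73) → 130
100 + 130 → 230
The rarest symbols sit at the bottom; the longest codeword is 3 bits.

3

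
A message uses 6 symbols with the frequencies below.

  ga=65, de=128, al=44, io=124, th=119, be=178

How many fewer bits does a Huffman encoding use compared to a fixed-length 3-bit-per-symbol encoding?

321

Fixed-length: 3 bits × 658 symbols = 1974 bits.
Huffman merges:
al(44) + ga(65) → 109
109 + th(119) → 228
io(124) + de(128) → 252
be(178) + 228 → 406
252 + 406 → 658
Huffman total = 109 + 228 + 252 + 406 + 658 = 1653 bits.
Saving = 1974 − 1653 = 321 bits.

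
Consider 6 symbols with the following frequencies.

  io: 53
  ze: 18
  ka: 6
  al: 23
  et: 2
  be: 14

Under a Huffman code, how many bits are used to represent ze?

Build the tree from the bottom:
merge et(2) and ka(6): 8
merge 8 and be(14): 22
merge ze(18) and 22: 40
merge al(23) and 40: 63
merge io(53) and 63: 116
ze sits 3 levels below the root, so its codeword is 3 bits.

3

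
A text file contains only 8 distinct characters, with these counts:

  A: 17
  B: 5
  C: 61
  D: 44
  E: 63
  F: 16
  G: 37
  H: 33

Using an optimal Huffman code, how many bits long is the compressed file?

763

Merge the two smallest weights repeatedly:
B(5) + F(16) → 21
A(17) + 21 → 38
H(33) + G(37) → 70
38 + D(44) → 82
C(61) + E(63) → 124
70 + 82 → 152
124 + 152 → 276
Each symbol's bit-cost is frequency × depth; summing gives 763 bits (equivalently 21 + 38 + 70 + 82 + 124 + 152 + 276).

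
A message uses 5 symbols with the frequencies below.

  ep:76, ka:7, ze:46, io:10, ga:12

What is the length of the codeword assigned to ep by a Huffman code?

Build the tree from the bottom:
ka(7) + io(10) → 17
ga(12) + 17 → 29
29 + ze(46) → 75
75 + ep(76) → 151
ep is merged only at the final step, so code length = 1.

1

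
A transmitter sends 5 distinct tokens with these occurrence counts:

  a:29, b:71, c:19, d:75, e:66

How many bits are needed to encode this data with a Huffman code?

Merge the two smallest weights repeatedly:
c(19) + a(29) → 48
48 + e(66) → 114
b(71) + d(75) → 146
114 + 146 → 260
Total encoded bits = sum of merged weights = 48 + 114 + 146 + 260 = 568.

568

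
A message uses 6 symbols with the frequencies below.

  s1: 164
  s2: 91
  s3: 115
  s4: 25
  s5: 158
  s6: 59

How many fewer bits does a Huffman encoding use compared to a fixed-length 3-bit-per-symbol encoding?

Fixed-length: 3 bits × 612 symbols = 1836 bits.
Huffman merges:
combine s4(25), s6(59) → 84
combine 84, s2(91) → 175
combine s3(115), s5(158) → 273
combine s1(164), 175 → 339
combine 273, 339 → 612
Huffman total = 84 + 175 + 273 + 339 + 612 = 1483 bits.
Saving = 1836 − 1483 = 353 bits.

353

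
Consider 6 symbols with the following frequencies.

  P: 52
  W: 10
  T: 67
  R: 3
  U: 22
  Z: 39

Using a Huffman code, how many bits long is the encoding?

434

Merge the two smallest weights repeatedly:
combine R(3), W(10) → 13
combine 13, U(22) → 35
combine 35, Z(39) → 74
combine P(52), T(67) → 119
combine 74, 119 → 193
The encoded length is the sum of every internal node's weight: 13 + 35 + 74 + 119 + 193 = 434 bits.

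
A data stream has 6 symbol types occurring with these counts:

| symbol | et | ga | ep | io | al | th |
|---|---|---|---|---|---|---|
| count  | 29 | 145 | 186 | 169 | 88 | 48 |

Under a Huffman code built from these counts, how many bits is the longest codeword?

4

Merge the two lowest-weight nodes at each step:
combine et(29), th(48) → 77
combine 77, al(88) → 165
combine ga(145), 165 → 310
combine io(169), ep(186) → 355
combine 310, 355 → 665
The rarest symbols sit at the bottom; the longest codeword is 4 bits.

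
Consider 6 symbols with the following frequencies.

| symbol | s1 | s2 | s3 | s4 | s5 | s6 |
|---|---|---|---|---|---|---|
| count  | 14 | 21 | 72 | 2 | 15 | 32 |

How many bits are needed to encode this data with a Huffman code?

339

Greedily combine the two least-frequent nodes:
s4(2) + s1(14) → 16
s5(15) + 16 → 31
s2(21) + 31 → 52
s6(32) + 52 → 84
s3(72) + 84 → 156
The encoded length is the sum of every internal node's weight: 16 + 31 + 52 + 84 + 156 = 339 bits.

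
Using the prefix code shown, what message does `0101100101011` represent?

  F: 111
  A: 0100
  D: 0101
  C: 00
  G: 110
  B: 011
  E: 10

Read left to right; each codeword is recognised as soon as it completes (prefix code):
  0101→D | 10→E | 0101→D | 011→B
Decoded message: DEDB

DEDB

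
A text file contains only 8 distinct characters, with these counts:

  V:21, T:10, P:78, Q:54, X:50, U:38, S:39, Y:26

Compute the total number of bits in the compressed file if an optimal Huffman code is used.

901

Greedily combine the two least-frequent nodes:
merge T(10) and V(21): 31
merge Y(26) and 31: 57
merge U(38) and S(39): 77
merge X(50) and Q(54): 104
merge 57 and 77: 134
merge P(78) and 104: 182
merge 134 and 182: 316
The encoded length is the sum of every internal node's weight: 31 + 57 + 77 + 104 + 134 + 182 + 316 = 901 bits.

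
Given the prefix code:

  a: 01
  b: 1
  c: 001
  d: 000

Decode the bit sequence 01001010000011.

Read left to right; each codeword is recognised as soon as it completes (prefix code):
  01→a | 001→c | 01→a | 000→d | 001→c | 1→b
Decoded message: acadcb

acadcb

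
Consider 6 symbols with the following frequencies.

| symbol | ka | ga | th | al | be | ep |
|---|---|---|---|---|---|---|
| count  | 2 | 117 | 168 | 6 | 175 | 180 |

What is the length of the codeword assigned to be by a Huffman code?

Repeatedly merge the two smallest:
merge ka(2) and al(6): 8
merge 8 and ga(117): 125
merge 125 and th(168): 293
merge be(175) and ep(180): 355
merge 293 and 355: 648
The subtree containing be is merged 2 times, so code length = 2.

2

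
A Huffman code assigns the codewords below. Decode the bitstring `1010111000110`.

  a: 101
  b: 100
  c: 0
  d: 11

Read left to right; each codeword is recognised as soon as it completes (prefix code):
  101→a | 0→c | 11→d | 100→b | 0→c | 11→d | 0→c
Decoded message: acdbcdc

acdbcdc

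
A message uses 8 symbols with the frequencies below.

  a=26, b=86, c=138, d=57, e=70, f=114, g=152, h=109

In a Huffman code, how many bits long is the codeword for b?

Repeatedly merge the two smallest:
merge a(26) and d(57): 83
merge e(70) and 83: 153
merge b(86) and h(109): 195
merge f(114) and c(138): 252
merge g(152) and 153: 305
merge 195 and 252: 447
merge 305 and 447: 752
The subtree containing b is merged 3 times, so code length = 3.

3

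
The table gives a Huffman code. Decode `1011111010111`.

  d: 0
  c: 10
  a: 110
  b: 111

Read left to right; each codeword is recognised as soon as it completes (prefix code):
  10→c | 111→b | 110→a | 10→c | 111→b
Decoded message: cbacb

cbacb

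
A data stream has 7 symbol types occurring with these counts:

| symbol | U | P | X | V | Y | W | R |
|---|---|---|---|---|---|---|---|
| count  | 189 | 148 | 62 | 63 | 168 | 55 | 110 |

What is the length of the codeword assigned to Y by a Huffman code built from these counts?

2

Huffman merges, smallest pair first:
merge W(55) and X(62): 117
merge V(63) and R(110): 173
merge 117 and P(148): 265
merge Y(168) and 173: 341
merge U(189) and 265: 454
merge 341 and 454: 795
The subtree containing Y is merged 2 times, so code length = 2.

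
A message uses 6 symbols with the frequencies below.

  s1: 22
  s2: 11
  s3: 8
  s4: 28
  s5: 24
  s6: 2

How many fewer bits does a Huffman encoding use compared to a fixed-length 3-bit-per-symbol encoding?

Fixed-length: 3 bits × 95 symbols = 285 bits.
Huffman merges:
combine s6(2), s3(8) → 10
combine 10, s2(11) → 21
combine 21, s1(22) → 43
combine s5(24), s4(28) → 52
combine 43, 52 → 95
Huffman total = 10 + 21 + 43 + 52 + 95 = 221 bits.
Saving = 285 − 221 = 64 bits.

64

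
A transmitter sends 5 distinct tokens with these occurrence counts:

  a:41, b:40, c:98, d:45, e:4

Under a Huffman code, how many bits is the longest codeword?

Merge the two lowest-weight nodes at each step:
combine e(4), b(40) → 44
combine a(41), 44 → 85
combine d(45), 85 → 130
combine c(98), 130 → 228
The rarest symbols sit at the bottom; the longest codeword is 4 bits.

4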